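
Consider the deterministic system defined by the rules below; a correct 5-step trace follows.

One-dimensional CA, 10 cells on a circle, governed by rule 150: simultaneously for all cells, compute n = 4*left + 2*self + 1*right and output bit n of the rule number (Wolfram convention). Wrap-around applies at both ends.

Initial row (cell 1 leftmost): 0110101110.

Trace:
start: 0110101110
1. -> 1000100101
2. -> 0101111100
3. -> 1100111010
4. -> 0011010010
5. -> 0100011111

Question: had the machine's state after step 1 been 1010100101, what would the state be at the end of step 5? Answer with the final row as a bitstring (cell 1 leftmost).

state after step 1 := 1010100101
2. -> 0010111100
3. -> 0110011010
4. -> 1001100011
5. -> 0110010101

0110010101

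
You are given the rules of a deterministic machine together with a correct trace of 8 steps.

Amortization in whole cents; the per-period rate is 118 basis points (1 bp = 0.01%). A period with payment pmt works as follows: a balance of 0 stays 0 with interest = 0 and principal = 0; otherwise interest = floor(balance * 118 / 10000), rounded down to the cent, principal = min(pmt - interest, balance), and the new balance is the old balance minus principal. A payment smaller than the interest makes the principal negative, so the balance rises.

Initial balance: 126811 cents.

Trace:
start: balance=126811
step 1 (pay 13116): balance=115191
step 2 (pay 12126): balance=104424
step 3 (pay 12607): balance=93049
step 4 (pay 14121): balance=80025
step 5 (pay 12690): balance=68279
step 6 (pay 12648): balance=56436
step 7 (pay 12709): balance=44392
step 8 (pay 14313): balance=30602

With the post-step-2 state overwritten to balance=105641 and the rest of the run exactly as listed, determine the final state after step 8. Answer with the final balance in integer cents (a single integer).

state after step 2 := balance=105641
step 3 (pay 12607): balance=94280
step 4 (pay 14121): balance=81271
step 5 (pay 12690): balance=69539
step 6 (pay 12648): balance=57711
step 7 (pay 12709): balance=45682
step 8 (pay 14313): balance=31908

31908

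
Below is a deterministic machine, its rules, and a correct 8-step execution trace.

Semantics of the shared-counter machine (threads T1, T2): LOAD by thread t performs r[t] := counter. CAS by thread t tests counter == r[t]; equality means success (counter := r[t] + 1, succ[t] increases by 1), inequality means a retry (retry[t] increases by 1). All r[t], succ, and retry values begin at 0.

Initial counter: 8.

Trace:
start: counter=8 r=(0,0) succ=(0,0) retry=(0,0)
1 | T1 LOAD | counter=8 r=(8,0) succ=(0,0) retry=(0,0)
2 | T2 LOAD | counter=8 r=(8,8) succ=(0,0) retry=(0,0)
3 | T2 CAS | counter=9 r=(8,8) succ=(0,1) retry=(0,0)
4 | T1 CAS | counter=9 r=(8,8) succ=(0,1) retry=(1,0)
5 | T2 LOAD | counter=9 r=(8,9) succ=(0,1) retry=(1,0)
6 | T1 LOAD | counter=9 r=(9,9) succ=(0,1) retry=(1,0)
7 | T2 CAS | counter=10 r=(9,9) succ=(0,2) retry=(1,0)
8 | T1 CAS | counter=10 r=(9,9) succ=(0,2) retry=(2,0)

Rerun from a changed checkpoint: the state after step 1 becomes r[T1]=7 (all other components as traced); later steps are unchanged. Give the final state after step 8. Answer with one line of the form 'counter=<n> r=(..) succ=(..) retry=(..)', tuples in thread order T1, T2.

counter=10 r=(9,9) succ=(0,2) retry=(2,0)

state after step 1 := counter=8 r=(7,0) succ=(0,0) retry=(0,0)
2 | T2 LOAD | counter=8 r=(7,8) succ=(0,0) retry=(0,0)
3 | T2 CAS | counter=9 r=(7,8) succ=(0,1) retry=(0,0)
4 | T1 CAS | counter=9 r=(7,8) succ=(0,1) retry=(1,0)
5 | T2 LOAD | counter=9 r=(7,9) succ=(0,1) retry=(1,0)
6 | T1 LOAD | counter=9 r=(9,9) succ=(0,1) retry=(1,0)
7 | T2 CAS | counter=10 r=(9,9) succ=(0,2) retry=(1,0)
8 | T1 CAS | counter=10 r=(9,9) succ=(0,2) retry=(2,0)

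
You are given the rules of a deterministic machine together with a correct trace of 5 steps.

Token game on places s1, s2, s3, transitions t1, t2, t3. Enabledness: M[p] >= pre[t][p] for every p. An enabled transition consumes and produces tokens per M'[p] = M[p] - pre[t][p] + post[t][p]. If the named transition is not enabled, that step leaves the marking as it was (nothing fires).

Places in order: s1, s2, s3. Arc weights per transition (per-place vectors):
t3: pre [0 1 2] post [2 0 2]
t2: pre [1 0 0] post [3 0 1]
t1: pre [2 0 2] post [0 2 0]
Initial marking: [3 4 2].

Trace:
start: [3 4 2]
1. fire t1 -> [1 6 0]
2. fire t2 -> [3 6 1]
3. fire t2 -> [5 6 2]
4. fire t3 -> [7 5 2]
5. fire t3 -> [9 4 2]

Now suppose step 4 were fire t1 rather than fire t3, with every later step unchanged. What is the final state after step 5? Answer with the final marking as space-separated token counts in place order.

(re-executing from step 4 with the substitution; state before step 4: [5 6 2])
4. fire t1 -> [3 8 0]
5. fire t3 -> [3 8 0]

3 8 0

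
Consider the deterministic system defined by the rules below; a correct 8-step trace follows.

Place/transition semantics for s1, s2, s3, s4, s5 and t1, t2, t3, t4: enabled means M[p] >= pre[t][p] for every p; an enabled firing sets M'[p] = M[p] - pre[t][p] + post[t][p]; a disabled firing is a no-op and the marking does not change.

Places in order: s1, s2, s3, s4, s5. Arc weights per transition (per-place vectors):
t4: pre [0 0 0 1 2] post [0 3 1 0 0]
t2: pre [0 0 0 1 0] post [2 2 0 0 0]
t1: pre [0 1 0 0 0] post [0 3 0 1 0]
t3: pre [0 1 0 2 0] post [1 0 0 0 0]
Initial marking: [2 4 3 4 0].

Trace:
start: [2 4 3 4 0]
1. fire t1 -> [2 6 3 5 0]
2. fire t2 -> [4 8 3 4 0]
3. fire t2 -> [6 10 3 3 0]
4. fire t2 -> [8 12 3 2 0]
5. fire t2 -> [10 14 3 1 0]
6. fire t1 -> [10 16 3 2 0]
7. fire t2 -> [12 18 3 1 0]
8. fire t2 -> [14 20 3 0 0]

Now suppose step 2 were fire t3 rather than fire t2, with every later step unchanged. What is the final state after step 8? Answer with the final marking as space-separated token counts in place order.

(re-executing from step 2 with the substitution; state before step 2: [2 6 3 5 0])
2. fire t3 -> [3 5 3 3 0]
3. fire t2 -> [5 7 3 2 0]
4. fire t2 -> [7 9 3 1 0]
5. fire t2 -> [9 11 3 0 0]
6. fire t1 -> [9 13 3 1 0]
7. fire t2 -> [11 15 3 0 0]
8. fire t2 -> [11 15 3 0 0]

11 15 3 0 0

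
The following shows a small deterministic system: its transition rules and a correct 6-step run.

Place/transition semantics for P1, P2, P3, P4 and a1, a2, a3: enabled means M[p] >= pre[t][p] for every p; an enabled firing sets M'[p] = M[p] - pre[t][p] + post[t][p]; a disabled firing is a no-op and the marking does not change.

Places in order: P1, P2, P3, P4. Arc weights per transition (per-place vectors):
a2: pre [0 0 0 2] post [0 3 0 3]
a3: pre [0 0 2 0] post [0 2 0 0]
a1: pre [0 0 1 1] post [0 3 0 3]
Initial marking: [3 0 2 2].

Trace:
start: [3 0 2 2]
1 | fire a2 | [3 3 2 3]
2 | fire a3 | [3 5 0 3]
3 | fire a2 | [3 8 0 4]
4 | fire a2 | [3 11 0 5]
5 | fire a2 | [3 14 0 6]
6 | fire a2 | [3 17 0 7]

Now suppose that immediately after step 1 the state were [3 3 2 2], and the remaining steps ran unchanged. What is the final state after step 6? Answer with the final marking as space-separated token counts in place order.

3 17 0 6

state after step 1 := [3 3 2 2]
2 | fire a3 | [3 5 0 2]
3 | fire a2 | [3 8 0 3]
4 | fire a2 | [3 11 0 4]
5 | fire a2 | [3 14 0 5]
6 | fire a2 | [3 17 0 6]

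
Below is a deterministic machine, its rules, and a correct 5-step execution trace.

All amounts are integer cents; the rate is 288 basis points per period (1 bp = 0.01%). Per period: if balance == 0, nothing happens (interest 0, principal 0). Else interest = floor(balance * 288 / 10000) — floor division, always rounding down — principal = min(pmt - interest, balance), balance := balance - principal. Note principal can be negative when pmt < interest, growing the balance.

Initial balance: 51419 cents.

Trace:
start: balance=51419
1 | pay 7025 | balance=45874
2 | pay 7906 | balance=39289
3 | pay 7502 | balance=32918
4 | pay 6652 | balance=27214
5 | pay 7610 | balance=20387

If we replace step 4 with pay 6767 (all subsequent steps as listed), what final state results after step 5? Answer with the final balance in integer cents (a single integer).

(re-executing from step 4 with the substitution; state before step 4: balance=32918)
4 | pay 6767 | balance=27099
5 | pay 7610 | balance=20269

20269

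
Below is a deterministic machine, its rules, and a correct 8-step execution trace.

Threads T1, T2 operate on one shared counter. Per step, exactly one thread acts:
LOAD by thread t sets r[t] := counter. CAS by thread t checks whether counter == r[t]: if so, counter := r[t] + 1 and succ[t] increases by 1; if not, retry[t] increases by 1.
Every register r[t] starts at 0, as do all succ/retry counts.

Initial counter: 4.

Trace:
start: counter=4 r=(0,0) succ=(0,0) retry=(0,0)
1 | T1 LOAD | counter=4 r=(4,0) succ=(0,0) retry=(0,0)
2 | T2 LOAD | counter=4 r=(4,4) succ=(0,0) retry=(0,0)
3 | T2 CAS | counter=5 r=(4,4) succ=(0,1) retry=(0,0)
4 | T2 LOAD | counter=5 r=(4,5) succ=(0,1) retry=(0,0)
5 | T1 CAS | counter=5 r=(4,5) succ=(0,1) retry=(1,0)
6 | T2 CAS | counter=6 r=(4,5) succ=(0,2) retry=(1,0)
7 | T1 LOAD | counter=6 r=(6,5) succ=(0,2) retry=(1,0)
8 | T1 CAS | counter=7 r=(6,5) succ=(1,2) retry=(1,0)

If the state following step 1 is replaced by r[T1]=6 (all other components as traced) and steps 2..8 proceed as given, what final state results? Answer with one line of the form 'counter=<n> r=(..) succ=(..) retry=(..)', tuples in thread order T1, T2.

state after step 1 := counter=4 r=(6,0) succ=(0,0) retry=(0,0)
2 | T2 LOAD | counter=4 r=(6,4) succ=(0,0) retry=(0,0)
3 | T2 CAS | counter=5 r=(6,4) succ=(0,1) retry=(0,0)
4 | T2 LOAD | counter=5 r=(6,5) succ=(0,1) retry=(0,0)
5 | T1 CAS | counter=5 r=(6,5) succ=(0,1) retry=(1,0)
6 | T2 CAS | counter=6 r=(6,5) succ=(0,2) retry=(1,0)
7 | T1 LOAD | counter=6 r=(6,5) succ=(0,2) retry=(1,0)
8 | T1 CAS | counter=7 r=(6,5) succ=(1,2) retry=(1,0)

counter=7 r=(6,5) succ=(1,2) retry=(1,0)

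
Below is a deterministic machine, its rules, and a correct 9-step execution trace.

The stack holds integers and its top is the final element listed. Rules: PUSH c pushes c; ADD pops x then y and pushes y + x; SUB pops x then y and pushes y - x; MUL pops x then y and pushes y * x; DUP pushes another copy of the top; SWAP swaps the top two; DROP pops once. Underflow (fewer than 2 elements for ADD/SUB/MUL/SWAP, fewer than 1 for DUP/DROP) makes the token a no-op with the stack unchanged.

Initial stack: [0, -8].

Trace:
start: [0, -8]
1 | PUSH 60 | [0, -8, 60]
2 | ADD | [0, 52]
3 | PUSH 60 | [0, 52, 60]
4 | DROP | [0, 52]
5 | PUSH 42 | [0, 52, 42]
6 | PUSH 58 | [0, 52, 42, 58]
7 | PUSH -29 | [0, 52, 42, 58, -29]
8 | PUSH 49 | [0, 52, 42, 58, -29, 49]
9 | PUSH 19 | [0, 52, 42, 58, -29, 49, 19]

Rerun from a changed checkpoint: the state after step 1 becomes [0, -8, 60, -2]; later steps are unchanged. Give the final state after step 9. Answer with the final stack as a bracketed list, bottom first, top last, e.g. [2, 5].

[0, -8, 58, 42, 58, -29, 49, 19]

state after step 1 := [0, -8, 60, -2]
2 | ADD | [0, -8, 58]
3 | PUSH 60 | [0, -8, 58, 60]
4 | DROP | [0, -8, 58]
5 | PUSH 42 | [0, -8, 58, 42]
6 | PUSH 58 | [0, -8, 58, 42, 58]
7 | PUSH -29 | [0, -8, 58, 42, 58, -29]
8 | PUSH 49 | [0, -8, 58, 42, 58, -29, 49]
9 | PUSH 19 | [0, -8, 58, 42, 58, -29, 49, 19]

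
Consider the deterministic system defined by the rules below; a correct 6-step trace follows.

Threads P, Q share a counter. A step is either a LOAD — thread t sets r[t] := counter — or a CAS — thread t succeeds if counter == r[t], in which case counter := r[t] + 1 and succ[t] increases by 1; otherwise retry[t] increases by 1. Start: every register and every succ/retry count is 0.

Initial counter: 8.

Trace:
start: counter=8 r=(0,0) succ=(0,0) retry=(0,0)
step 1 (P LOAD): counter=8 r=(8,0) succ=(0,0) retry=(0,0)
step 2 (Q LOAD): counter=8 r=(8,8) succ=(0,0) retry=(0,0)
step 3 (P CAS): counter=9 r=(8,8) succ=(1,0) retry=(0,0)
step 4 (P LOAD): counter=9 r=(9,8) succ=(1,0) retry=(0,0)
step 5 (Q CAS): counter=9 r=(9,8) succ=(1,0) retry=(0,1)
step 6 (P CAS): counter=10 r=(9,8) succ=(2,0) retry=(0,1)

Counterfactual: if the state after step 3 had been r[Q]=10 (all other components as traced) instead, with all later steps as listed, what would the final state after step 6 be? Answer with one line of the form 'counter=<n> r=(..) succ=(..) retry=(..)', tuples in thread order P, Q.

state after step 3 := counter=9 r=(8,10) succ=(1,0) retry=(0,0)
step 4 (P LOAD): counter=9 r=(9,10) succ=(1,0) retry=(0,0)
step 5 (Q CAS): counter=9 r=(9,10) succ=(1,0) retry=(0,1)
step 6 (P CAS): counter=10 r=(9,10) succ=(2,0) retry=(0,1)

counter=10 r=(9,10) succ=(2,0) retry=(0,1)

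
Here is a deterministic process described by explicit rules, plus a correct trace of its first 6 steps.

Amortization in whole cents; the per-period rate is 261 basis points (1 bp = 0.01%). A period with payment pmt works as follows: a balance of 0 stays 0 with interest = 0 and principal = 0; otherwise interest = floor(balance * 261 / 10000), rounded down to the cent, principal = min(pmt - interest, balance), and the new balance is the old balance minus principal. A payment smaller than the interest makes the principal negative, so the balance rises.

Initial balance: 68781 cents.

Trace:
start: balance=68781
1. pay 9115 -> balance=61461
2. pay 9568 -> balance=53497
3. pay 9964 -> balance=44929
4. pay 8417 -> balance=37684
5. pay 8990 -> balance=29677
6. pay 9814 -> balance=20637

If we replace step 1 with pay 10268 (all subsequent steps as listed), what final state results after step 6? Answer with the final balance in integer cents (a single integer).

19326

(re-executing from step 1 with the substitution; state before step 1: balance=68781)
1. pay 10268 -> balance=60308
2. pay 9568 -> balance=52314
3. pay 9964 -> balance=43715
4. pay 8417 -> balance=36438
5. pay 8990 -> balance=28399
6. pay 9814 -> balance=19326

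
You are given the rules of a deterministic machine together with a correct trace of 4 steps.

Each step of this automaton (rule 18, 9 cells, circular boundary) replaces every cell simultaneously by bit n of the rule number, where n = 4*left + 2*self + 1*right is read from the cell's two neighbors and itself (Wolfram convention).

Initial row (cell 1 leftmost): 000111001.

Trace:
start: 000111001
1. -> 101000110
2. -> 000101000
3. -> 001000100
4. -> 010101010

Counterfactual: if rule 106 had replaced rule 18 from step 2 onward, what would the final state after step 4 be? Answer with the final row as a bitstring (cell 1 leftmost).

100111011

(re-executing steps 2..4 under rule 106; state before step 2: 101000110)
2. -> 010001111
3. -> 100011001
4. -> 100111011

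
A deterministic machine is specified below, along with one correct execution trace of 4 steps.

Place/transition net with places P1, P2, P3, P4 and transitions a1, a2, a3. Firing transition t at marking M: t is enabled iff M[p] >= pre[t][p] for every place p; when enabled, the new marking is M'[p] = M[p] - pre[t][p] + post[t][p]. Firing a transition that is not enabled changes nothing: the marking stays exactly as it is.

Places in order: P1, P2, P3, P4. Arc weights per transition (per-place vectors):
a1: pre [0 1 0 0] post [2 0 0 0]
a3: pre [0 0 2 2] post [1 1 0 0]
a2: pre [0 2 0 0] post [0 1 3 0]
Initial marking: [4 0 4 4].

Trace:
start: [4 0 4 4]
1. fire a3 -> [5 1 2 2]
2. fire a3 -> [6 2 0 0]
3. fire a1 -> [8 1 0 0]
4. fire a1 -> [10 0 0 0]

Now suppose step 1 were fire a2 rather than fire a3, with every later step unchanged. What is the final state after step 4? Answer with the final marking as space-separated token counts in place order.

(re-executing from step 1 with the substitution; state before step 1: [4 0 4 4])
1. fire a2 -> [4 0 4 4]
2. fire a3 -> [5 1 2 2]
3. fire a1 -> [7 0 2 2]
4. fire a1 -> [7 0 2 2]

7 0 2 2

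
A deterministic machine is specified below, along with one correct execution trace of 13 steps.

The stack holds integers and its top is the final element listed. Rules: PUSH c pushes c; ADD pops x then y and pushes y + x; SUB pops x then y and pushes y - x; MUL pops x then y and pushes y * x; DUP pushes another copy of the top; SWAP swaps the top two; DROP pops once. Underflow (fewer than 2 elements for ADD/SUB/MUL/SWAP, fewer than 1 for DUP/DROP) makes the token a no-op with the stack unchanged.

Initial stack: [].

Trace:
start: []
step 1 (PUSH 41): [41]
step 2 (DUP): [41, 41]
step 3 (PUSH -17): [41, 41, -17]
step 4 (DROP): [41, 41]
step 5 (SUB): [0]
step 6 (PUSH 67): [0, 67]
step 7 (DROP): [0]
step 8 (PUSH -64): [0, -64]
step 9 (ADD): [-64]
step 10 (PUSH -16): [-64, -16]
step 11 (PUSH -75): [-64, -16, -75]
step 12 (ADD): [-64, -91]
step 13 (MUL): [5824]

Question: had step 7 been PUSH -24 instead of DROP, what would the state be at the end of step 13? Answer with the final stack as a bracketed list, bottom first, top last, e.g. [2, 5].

[0, 67, 8008]

(re-executing from step 7 with the substitution; state before step 7: [0, 67])
step 7 (PUSH -24): [0, 67, -24]
step 8 (PUSH -64): [0, 67, -24, -64]
step 9 (ADD): [0, 67, -88]
step 10 (PUSH -16): [0, 67, -88, -16]
step 11 (PUSH -75): [0, 67, -88, -16, -75]
step 12 (ADD): [0, 67, -88, -91]
step 13 (MUL): [0, 67, 8008]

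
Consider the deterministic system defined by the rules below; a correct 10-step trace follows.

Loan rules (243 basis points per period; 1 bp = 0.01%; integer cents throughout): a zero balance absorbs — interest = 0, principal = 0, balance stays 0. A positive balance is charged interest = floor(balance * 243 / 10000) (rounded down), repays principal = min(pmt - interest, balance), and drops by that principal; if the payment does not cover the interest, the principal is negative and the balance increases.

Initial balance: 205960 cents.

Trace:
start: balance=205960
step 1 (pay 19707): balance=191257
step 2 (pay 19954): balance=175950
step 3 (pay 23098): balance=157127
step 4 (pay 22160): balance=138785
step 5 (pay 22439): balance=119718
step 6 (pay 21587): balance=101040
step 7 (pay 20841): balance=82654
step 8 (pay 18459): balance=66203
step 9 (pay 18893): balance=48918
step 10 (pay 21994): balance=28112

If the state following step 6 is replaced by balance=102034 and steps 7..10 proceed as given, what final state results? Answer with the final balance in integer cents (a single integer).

state after step 6 := balance=102034
step 7 (pay 20841): balance=83672
step 8 (pay 18459): balance=67246
step 9 (pay 18893): balance=49987
step 10 (pay 21994): balance=29207

29207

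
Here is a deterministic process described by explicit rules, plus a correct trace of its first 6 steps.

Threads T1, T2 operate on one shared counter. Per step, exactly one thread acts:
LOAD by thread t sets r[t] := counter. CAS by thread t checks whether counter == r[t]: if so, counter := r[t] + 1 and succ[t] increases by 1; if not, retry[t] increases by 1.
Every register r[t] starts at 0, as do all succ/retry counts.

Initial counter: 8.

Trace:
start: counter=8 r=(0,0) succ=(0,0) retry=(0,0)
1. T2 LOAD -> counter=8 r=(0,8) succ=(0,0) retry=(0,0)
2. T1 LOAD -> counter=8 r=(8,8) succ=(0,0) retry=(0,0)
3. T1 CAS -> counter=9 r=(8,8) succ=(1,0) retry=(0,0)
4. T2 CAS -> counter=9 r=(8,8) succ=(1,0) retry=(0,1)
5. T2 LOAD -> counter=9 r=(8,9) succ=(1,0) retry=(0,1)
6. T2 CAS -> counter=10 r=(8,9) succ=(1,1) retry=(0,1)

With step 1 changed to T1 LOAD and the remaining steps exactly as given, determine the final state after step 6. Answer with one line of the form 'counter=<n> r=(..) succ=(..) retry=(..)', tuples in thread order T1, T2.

(re-executing from step 1 with the substitution; state before step 1: counter=8 r=(0,0) succ=(0,0) retry=(0,0))
1. T1 LOAD -> counter=8 r=(8,0) succ=(0,0) retry=(0,0)
2. T1 LOAD -> counter=8 r=(8,0) succ=(0,0) retry=(0,0)
3. T1 CAS -> counter=9 r=(8,0) succ=(1,0) retry=(0,0)
4. T2 CAS -> counter=9 r=(8,0) succ=(1,0) retry=(0,1)
5. T2 LOAD -> counter=9 r=(8,9) succ=(1,0) retry=(0,1)
6. T2 CAS -> counter=10 r=(8,9) succ=(1,1) retry=(0,1)

counter=10 r=(8,9) succ=(1,1) retry=(0,1)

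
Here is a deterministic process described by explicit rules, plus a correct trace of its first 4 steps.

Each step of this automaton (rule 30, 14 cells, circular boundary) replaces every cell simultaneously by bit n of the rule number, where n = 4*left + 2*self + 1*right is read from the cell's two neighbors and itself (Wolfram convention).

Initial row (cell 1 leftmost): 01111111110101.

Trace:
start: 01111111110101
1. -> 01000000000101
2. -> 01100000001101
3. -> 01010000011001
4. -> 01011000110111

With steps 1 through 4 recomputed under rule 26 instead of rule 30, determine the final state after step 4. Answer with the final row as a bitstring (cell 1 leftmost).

(re-executing steps 1..4 under rule 26; state before step 1: 01111111110101)
1. -> 01000000000000
2. -> 10100000000000
3. -> 00010000000001
4. -> 10101000000010

10101000000010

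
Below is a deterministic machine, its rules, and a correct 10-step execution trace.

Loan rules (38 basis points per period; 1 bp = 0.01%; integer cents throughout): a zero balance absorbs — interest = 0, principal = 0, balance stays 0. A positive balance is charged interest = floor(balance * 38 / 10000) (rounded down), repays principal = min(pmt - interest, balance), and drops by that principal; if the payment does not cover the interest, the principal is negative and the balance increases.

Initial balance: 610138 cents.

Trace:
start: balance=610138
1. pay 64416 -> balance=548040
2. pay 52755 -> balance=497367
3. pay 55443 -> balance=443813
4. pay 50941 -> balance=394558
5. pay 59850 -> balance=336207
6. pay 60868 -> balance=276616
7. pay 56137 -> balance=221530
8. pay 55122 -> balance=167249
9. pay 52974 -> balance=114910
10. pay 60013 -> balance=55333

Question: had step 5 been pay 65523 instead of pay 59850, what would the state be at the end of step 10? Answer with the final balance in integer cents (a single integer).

(re-executing from step 5 with the substitution; state before step 5: balance=394558)
5. pay 65523 -> balance=330534
6. pay 60868 -> balance=270922
7. pay 56137 -> balance=215814
8. pay 55122 -> balance=161512
9. pay 52974 -> balance=109151
10. pay 60013 -> balance=49552

49552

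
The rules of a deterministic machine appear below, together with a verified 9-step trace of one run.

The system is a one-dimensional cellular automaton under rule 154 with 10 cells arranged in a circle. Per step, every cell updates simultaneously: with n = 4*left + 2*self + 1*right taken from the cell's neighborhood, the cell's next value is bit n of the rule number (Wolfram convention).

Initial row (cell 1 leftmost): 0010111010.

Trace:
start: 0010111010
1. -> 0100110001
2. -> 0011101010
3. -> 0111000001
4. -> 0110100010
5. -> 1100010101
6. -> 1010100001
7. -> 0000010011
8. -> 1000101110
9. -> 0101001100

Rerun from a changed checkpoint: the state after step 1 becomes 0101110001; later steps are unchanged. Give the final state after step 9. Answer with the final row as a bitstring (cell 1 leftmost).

0101011100

state after step 1 := 0101110001
2. -> 0001101010
3. -> 0011000001
4. -> 1110100010
5. -> 1100010100
6. -> 1010100011
7. -> 0000010111
8. -> 1000100110
9. -> 0101011100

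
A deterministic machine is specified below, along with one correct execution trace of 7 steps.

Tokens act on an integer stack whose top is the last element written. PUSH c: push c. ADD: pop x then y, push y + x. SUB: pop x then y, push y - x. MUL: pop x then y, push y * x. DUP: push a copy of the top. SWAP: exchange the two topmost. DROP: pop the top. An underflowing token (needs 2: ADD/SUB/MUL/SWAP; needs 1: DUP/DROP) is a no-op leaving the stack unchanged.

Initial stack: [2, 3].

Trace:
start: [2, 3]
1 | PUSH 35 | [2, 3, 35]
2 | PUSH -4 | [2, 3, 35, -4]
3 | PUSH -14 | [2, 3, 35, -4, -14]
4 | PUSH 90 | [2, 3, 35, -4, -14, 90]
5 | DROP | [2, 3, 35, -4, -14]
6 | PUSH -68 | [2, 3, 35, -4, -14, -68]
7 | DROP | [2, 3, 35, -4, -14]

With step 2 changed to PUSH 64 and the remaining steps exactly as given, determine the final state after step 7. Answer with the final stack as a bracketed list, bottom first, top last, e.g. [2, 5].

(re-executing from step 2 with the substitution; state before step 2: [2, 3, 35])
2 | PUSH 64 | [2, 3, 35, 64]
3 | PUSH -14 | [2, 3, 35, 64, -14]
4 | PUSH 90 | [2, 3, 35, 64, -14, 90]
5 | DROP | [2, 3, 35, 64, -14]
6 | PUSH -68 | [2, 3, 35, 64, -14, -68]
7 | DROP | [2, 3, 35, 64, -14]

[2, 3, 35, 64, -14]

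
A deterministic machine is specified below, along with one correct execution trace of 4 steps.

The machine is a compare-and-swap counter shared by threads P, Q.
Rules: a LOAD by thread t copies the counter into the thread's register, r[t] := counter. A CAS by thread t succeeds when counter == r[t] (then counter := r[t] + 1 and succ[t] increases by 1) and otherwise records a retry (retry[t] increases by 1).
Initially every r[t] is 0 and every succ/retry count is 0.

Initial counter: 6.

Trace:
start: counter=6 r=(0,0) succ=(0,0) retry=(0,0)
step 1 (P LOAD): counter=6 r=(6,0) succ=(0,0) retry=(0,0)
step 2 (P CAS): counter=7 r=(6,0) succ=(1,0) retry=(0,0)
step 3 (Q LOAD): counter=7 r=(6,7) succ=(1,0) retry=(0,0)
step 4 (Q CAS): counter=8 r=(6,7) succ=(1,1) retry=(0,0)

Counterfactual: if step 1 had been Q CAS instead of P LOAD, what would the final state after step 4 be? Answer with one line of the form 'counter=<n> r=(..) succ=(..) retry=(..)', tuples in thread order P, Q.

(re-executing from step 1 with the substitution; state before step 1: counter=6 r=(0,0) succ=(0,0) retry=(0,0))
step 1 (Q CAS): counter=6 r=(0,0) succ=(0,0) retry=(0,1)
step 2 (P CAS): counter=6 r=(0,0) succ=(0,0) retry=(1,1)
step 3 (Q LOAD): counter=6 r=(0,6) succ=(0,0) retry=(1,1)
step 4 (Q CAS): counter=7 r=(0,6) succ=(0,1) retry=(1,1)

counter=7 r=(0,6) succ=(0,1) retry=(1,1)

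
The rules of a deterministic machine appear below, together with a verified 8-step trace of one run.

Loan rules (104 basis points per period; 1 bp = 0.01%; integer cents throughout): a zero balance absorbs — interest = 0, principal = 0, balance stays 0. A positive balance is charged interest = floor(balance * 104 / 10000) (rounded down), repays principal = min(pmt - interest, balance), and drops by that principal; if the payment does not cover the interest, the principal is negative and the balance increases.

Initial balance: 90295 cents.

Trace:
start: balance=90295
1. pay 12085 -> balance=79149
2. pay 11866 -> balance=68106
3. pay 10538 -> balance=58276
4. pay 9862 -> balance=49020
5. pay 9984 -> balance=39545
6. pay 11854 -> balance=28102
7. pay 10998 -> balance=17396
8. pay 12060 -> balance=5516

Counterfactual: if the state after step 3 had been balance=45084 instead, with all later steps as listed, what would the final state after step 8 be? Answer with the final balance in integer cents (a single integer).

state after step 3 := balance=45084
4. pay 9862 -> balance=35690
5. pay 9984 -> balance=26077
6. pay 11854 -> balance=14494
7. pay 10998 -> balance=3646
8. pay 12060 -> balance=0

0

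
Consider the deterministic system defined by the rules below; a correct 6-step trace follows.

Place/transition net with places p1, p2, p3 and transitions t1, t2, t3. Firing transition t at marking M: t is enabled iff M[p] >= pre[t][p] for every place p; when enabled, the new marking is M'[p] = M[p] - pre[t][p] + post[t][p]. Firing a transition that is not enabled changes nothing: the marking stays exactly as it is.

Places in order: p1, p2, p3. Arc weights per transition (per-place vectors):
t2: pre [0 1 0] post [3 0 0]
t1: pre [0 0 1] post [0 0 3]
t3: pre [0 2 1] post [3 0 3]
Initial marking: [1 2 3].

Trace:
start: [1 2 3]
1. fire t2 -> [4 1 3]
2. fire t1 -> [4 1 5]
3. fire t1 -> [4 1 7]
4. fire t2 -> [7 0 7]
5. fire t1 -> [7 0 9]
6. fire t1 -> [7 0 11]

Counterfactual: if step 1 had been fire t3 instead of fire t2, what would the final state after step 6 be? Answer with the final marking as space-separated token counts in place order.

4 0 13

(re-executing from step 1 with the substitution; state before step 1: [1 2 3])
1. fire t3 -> [4 0 5]
2. fire t1 -> [4 0 7]
3. fire t1 -> [4 0 9]
4. fire t2 -> [4 0 9]
5. fire t1 -> [4 0 11]
6. fire t1 -> [4 0 13]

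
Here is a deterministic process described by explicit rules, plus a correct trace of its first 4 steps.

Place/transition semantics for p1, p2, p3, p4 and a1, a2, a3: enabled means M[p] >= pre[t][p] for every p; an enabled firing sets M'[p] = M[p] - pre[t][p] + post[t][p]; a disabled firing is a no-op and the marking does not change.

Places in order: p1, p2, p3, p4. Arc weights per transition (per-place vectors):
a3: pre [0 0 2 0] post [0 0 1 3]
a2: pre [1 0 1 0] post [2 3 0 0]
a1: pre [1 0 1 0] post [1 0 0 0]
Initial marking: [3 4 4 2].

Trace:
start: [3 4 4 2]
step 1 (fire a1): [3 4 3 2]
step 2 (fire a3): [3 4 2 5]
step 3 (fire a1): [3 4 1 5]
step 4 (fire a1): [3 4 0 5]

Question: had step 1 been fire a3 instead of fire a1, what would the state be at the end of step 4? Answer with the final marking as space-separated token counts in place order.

3 4 0 8

(re-executing from step 1 with the substitution; state before step 1: [3 4 4 2])
step 1 (fire a3): [3 4 3 5]
step 2 (fire a3): [3 4 2 8]
step 3 (fire a1): [3 4 1 8]
step 4 (fire a1): [3 4 0 8]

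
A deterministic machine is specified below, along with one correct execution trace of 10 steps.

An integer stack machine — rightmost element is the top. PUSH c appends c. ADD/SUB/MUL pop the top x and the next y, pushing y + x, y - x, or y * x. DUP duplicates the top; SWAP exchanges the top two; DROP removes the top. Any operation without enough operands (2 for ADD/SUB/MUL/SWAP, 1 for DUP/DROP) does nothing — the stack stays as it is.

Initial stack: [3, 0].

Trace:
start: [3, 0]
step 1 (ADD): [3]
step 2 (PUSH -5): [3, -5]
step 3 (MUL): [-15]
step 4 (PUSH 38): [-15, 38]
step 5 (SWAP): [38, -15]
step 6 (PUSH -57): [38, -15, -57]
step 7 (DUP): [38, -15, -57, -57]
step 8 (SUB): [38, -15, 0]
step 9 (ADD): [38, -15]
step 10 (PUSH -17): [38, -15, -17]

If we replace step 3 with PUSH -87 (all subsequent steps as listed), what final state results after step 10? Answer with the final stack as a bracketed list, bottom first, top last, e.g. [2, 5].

[3, -5, 38, -87, -17]

(re-executing from step 3 with the substitution; state before step 3: [3, -5])
step 3 (PUSH -87): [3, -5, -87]
step 4 (PUSH 38): [3, -5, -87, 38]
step 5 (SWAP): [3, -5, 38, -87]
step 6 (PUSH -57): [3, -5, 38, -87, -57]
step 7 (DUP): [3, -5, 38, -87, -57, -57]
step 8 (SUB): [3, -5, 38, -87, 0]
step 9 (ADD): [3, -5, 38, -87]
step 10 (PUSH -17): [3, -5, 38, -87, -17]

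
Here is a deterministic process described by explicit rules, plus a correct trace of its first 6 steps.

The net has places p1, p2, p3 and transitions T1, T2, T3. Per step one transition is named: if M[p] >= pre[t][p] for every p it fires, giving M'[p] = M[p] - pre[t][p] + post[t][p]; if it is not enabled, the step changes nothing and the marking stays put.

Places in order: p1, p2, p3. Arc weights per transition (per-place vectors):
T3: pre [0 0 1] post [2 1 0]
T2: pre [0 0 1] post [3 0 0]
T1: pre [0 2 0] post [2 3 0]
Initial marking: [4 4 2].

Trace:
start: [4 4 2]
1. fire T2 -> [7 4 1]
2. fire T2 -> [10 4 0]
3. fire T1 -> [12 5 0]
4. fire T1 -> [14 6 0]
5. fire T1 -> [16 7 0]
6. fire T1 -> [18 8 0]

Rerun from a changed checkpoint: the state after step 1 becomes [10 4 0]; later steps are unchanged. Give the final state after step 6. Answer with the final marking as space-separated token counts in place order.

state after step 1 := [10 4 0]
2. fire T2 -> [10 4 0]
3. fire T1 -> [12 5 0]
4. fire T1 -> [14 6 0]
5. fire T1 -> [16 7 0]
6. fire T1 -> [18 8 0]

18 8 0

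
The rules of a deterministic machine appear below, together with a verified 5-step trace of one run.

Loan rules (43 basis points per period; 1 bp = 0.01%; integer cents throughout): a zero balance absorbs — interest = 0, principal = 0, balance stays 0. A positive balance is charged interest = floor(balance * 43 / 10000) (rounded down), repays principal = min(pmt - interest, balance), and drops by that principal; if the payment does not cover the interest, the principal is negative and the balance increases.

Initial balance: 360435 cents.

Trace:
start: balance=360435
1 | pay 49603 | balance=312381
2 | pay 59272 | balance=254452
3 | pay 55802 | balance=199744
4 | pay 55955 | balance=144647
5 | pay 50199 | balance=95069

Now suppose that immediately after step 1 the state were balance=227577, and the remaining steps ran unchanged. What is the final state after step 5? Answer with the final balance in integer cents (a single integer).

8797

state after step 1 := balance=227577
2 | pay 59272 | balance=169283
3 | pay 55802 | balance=114208
4 | pay 55955 | balance=58744
5 | pay 50199 | balance=8797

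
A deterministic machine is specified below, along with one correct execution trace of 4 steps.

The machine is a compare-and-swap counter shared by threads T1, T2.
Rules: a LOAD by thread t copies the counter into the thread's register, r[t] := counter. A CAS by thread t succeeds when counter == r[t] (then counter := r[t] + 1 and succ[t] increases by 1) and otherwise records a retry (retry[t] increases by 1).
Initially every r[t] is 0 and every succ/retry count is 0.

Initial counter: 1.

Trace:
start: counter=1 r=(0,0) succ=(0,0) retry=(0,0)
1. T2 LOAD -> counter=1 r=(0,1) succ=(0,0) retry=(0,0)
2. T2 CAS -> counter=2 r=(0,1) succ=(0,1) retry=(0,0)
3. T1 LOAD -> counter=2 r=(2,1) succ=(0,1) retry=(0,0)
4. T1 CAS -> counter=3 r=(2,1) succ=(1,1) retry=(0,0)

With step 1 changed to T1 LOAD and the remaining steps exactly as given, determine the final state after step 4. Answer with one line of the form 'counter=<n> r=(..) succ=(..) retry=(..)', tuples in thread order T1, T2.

counter=2 r=(1,0) succ=(1,0) retry=(0,1)

(re-executing from step 1 with the substitution; state before step 1: counter=1 r=(0,0) succ=(0,0) retry=(0,0))
1. T1 LOAD -> counter=1 r=(1,0) succ=(0,0) retry=(0,0)
2. T2 CAS -> counter=1 r=(1,0) succ=(0,0) retry=(0,1)
3. T1 LOAD -> counter=1 r=(1,0) succ=(0,0) retry=(0,1)
4. T1 CAS -> counter=2 r=(1,0) succ=(1,0) retry=(0,1)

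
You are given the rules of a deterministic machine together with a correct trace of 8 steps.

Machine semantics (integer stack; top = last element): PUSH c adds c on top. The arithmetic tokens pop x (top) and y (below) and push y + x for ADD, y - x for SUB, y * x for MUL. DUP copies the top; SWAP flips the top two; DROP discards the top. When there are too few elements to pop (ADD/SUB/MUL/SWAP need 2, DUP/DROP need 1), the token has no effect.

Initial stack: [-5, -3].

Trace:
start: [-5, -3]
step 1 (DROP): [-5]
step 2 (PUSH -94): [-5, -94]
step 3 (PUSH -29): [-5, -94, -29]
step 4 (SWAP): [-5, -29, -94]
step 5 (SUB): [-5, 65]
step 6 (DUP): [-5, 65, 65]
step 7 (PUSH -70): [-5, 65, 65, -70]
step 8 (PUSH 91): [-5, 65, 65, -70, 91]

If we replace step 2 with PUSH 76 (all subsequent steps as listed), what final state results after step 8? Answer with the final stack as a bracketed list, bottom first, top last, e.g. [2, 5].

(re-executing from step 2 with the substitution; state before step 2: [-5])
step 2 (PUSH 76): [-5, 76]
step 3 (PUSH -29): [-5, 76, -29]
step 4 (SWAP): [-5, -29, 76]
step 5 (SUB): [-5, -105]
step 6 (DUP): [-5, -105, -105]
step 7 (PUSH -70): [-5, -105, -105, -70]
step 8 (PUSH 91): [-5, -105, -105, -70, 91]

[-5, -105, -105, -70, 91]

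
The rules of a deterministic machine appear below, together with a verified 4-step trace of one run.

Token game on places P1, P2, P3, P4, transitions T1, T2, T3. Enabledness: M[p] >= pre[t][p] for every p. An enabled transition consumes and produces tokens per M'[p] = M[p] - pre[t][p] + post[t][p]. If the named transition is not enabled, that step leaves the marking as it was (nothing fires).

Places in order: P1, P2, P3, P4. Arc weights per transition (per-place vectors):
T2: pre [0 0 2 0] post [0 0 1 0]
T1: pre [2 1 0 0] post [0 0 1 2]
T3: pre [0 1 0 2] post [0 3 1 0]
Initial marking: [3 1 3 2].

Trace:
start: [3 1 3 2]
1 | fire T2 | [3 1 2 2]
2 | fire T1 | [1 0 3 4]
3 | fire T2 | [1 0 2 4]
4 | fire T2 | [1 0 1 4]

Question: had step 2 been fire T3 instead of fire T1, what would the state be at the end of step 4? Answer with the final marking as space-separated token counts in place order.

(re-executing from step 2 with the substitution; state before step 2: [3 1 2 2])
2 | fire T3 | [3 3 3 0]
3 | fire T2 | [3 3 2 0]
4 | fire T2 | [3 3 1 0]

3 3 1 0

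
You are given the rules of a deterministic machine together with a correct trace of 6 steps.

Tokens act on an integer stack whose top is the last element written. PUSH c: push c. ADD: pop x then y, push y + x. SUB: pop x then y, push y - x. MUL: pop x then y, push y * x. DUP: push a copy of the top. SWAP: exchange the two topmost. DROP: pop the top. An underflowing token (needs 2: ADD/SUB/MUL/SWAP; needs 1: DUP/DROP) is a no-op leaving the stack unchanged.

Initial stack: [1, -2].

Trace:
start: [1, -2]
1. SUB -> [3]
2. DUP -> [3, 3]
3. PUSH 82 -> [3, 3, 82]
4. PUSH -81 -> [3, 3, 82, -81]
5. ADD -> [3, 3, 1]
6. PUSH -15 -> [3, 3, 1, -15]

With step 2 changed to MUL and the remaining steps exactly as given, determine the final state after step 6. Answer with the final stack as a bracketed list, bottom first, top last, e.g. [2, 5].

[3, 1, -15]

(re-executing from step 2 with the substitution; state before step 2: [3])
2. MUL -> [3]
3. PUSH 82 -> [3, 82]
4. PUSH -81 -> [3, 82, -81]
5. ADD -> [3, 1]
6. PUSH -15 -> [3, 1, -15]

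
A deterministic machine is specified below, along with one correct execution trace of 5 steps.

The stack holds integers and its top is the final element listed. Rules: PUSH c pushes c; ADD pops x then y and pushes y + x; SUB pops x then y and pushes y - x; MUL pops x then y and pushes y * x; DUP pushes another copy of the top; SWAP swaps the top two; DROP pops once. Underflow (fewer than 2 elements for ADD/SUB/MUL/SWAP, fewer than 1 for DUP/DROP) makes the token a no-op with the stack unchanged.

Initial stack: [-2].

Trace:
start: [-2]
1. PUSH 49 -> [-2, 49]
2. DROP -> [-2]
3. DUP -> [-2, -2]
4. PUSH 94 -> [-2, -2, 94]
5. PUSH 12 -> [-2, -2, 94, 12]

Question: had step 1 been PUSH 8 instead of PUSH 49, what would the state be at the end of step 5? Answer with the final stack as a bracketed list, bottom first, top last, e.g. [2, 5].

(re-executing from step 1 with the substitution; state before step 1: [-2])
1. PUSH 8 -> [-2, 8]
2. DROP -> [-2]
3. DUP -> [-2, -2]
4. PUSH 94 -> [-2, -2, 94]
5. PUSH 12 -> [-2, -2, 94, 12]

[-2, -2, 94, 12]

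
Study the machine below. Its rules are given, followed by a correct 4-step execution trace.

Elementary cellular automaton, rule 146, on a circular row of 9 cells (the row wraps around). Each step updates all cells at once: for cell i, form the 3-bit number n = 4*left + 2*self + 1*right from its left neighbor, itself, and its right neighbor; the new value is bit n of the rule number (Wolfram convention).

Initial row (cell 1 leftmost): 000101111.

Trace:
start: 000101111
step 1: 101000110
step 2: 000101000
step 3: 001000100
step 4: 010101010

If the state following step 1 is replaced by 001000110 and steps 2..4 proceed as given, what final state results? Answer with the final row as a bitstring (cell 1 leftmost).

000001001

state after step 1 := 001000110
step 2: 010101001
step 3: 000000110
step 4: 000001001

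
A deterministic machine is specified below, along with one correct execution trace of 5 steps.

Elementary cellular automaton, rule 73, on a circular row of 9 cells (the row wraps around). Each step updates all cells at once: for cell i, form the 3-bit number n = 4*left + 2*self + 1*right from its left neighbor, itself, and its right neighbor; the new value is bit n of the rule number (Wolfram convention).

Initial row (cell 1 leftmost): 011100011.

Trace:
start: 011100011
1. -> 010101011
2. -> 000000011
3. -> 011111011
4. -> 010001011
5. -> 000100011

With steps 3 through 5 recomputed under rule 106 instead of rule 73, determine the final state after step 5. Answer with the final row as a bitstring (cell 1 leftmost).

000011110

(re-executing steps 3..5 under rule 106; state before step 3: 000000011)
3. -> 000000111
4. -> 000001101
5. -> 000011110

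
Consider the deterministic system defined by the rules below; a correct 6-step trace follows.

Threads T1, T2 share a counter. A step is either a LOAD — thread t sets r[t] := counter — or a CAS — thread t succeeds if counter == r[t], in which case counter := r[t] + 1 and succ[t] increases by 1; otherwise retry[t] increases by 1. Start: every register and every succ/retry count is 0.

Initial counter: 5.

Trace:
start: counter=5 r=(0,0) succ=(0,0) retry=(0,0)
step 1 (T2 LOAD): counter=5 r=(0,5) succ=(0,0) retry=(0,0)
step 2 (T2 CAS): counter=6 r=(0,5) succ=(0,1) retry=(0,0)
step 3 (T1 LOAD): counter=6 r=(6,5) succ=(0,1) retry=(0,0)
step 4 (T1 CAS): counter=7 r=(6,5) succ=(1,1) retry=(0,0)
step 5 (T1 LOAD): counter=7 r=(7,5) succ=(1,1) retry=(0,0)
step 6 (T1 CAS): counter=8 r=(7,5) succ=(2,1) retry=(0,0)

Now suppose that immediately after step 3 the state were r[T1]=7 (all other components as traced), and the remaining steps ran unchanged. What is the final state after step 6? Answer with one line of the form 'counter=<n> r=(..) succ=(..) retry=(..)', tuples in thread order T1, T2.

state after step 3 := counter=6 r=(7,5) succ=(0,1) retry=(0,0)
step 4 (T1 CAS): counter=6 r=(7,5) succ=(0,1) retry=(1,0)
step 5 (T1 LOAD): counter=6 r=(6,5) succ=(0,1) retry=(1,0)
step 6 (T1 CAS): counter=7 r=(6,5) succ=(1,1) retry=(1,0)

counter=7 r=(6,5) succ=(1,1) retry=(1,0)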